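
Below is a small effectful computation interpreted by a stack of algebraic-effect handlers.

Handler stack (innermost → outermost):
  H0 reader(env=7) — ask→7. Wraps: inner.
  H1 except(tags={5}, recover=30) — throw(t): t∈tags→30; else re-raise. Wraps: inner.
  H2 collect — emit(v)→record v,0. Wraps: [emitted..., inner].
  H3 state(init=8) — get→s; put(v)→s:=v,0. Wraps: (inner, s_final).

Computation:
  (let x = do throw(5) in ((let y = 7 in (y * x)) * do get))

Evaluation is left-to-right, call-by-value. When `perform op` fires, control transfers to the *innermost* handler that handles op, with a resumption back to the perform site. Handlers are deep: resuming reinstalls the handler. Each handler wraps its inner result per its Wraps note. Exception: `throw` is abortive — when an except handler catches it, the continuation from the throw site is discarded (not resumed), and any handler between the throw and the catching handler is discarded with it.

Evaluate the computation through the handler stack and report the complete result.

Step-by-step:
throw(5) @ H1 caught ⇒ 30
H2 returns [30]
H3 returns ([30], 8)
= ([30], 8)

Answer: ([30], 8)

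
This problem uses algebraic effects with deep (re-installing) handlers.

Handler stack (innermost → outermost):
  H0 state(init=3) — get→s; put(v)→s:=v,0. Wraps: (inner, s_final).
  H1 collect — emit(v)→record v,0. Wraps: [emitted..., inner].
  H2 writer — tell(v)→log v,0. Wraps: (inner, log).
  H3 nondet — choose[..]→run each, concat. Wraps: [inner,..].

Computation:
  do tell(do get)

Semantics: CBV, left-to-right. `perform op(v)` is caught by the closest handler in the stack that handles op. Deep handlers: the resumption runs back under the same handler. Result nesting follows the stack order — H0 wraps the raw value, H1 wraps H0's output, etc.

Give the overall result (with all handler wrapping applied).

Answer: [([(0, 3)], (3))]

Evaluation trace:
get @ H0 ⇒ 3
tell(3) @ H2 ⇒ log+=3
H0 returns (0, 3)
H1 returns [(0, 3)]
H2 returns ([(0, 3)], (3))
H3 returns [([(0, 3)], (3))]
= [([(0, 3)], (3))]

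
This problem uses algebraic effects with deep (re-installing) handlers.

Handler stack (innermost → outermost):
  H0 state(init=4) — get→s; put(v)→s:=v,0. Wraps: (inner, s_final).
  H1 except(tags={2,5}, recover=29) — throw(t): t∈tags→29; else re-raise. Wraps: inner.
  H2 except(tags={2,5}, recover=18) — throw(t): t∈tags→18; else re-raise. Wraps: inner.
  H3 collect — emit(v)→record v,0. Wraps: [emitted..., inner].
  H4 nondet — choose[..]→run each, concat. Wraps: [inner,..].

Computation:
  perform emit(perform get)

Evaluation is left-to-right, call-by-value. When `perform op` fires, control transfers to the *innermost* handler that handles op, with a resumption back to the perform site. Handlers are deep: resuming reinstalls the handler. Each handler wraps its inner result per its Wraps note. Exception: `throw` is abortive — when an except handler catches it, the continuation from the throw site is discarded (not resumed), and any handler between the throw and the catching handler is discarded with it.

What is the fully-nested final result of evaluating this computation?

Evaluation trace:
get @ H0 ⇒ 4
emit(4) @ H3 ⇒ out+=4
H0 returns (0, 4)
H1 returns (0, 4)
H2 returns (0, 4)
H3 returns [4, (0, 4)]
H4 returns [[4, (0, 4)]]
= [[4, (0, 4)]]

Answer: [[4, (0, 4)]]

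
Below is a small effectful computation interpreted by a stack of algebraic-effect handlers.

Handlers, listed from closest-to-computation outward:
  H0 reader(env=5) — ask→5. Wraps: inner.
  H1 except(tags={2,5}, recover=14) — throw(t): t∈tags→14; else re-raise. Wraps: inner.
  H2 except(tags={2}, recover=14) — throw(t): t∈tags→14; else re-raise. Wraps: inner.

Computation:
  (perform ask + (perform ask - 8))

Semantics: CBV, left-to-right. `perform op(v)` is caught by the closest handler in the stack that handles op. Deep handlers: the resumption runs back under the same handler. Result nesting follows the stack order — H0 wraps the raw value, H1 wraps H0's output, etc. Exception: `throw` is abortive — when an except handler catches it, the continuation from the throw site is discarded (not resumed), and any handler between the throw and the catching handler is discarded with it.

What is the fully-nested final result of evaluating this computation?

Working:
ask @ H0 ⇒ 5
ask @ H0 ⇒ 5
H0 returns 2
H1 returns 2
H2 returns 2
= 2

Answer: 2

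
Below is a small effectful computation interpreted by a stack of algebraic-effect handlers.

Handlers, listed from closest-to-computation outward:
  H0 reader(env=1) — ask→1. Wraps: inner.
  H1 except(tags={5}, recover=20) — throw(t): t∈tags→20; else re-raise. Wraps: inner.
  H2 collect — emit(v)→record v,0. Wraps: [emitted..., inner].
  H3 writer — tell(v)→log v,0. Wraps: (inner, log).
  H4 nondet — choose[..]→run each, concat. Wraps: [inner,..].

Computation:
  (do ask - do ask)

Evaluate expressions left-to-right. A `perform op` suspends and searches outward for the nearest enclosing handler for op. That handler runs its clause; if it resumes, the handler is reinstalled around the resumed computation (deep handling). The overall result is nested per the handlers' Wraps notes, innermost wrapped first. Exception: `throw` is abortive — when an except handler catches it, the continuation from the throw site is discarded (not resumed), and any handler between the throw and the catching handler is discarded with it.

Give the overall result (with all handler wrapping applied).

Answer: [([0], ())]

Evaluation trace:
ask @ H0 ⇒ 1
ask @ H0 ⇒ 1
H0 returns 0
H1 returns 0
H2 returns [0]
H3 returns ([0], ())
H4 returns [([0], ())]
= [([0], ())]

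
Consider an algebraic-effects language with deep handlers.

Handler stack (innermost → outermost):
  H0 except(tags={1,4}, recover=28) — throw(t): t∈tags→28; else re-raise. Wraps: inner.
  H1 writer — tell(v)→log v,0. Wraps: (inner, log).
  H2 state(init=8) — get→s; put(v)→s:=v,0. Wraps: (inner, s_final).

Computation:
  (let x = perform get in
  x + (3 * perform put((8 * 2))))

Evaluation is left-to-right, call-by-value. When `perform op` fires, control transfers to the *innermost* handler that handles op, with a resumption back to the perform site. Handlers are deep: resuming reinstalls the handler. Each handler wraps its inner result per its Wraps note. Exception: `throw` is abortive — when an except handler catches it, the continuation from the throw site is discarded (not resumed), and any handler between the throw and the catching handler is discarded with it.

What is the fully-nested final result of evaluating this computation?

Answer: ((8, ()), 16)

Evaluation trace:
get @ H2 ⇒ 8
put(16) @ H2 ⇒ s:=16
H0 returns 8
H1 returns (8, ())
H2 returns ((8, ()), 16)
= ((8, ()), 16)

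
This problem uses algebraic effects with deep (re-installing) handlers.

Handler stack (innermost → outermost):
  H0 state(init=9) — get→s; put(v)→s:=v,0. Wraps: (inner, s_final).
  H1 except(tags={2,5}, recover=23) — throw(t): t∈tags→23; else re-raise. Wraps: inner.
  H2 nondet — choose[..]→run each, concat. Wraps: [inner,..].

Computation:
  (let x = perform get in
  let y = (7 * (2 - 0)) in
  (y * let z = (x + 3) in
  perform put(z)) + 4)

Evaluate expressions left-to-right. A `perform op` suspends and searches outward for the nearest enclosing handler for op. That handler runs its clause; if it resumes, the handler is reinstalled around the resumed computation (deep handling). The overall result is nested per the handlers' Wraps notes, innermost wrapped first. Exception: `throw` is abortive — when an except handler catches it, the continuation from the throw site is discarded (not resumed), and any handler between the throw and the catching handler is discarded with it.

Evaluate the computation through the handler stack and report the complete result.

Step-by-step:
get @ H0 ⇒ 9
put(12) @ H0 ⇒ s:=12
H0 returns (4, 12)
H1 returns (4, 12)
H2 returns [(4, 12)]
= [(4, 12)]

Answer: [(4, 12)]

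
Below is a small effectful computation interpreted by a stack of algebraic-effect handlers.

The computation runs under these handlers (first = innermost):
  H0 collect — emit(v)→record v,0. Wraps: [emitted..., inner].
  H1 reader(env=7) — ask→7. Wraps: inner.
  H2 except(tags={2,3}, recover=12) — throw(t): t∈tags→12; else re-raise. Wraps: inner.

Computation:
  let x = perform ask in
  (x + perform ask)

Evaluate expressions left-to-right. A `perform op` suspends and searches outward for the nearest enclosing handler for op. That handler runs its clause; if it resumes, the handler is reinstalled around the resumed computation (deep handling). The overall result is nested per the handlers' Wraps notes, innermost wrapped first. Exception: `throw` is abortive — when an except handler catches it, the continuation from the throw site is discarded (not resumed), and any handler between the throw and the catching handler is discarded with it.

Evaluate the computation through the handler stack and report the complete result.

Answer: [14]

Working:
ask @ H1 ⇒ 7
ask @ H1 ⇒ 7
H0 returns [14]
H1 returns [14]
H2 returns [14]
= [14]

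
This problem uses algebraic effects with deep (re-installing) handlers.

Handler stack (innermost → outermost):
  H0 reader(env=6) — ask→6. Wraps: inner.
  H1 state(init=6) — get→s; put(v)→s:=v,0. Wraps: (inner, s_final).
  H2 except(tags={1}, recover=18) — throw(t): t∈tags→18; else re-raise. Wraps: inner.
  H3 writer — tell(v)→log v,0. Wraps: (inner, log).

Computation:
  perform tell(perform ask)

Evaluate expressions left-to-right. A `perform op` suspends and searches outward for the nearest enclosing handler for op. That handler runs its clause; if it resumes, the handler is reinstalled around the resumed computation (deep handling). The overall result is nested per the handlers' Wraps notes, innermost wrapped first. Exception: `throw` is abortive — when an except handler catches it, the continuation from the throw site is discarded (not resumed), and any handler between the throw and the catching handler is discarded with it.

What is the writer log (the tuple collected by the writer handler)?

Working:
ask @ H0 ⇒ 6
tell(6) @ H3 ⇒ log+=6
H0 returns 0
H1 returns (0, 6)
H2 returns (0, 6)
H3 returns ((0, 6), (6))
= ((0, 6), (6))

Answer: (6)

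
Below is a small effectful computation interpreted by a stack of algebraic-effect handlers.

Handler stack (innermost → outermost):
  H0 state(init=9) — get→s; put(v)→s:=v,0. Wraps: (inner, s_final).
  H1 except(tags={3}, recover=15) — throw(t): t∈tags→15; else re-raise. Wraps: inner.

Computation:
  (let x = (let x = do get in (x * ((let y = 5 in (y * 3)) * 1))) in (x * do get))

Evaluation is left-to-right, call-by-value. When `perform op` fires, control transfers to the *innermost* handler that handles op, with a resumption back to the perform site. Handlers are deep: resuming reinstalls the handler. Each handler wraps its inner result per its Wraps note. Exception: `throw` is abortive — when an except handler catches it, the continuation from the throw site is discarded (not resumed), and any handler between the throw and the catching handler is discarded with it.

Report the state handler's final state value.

Answer: 9

Working:
get @ H0 ⇒ 9
get @ H0 ⇒ 9
H0 returns (1215, 9)
H1 returns (1215, 9)
= (1215, 9)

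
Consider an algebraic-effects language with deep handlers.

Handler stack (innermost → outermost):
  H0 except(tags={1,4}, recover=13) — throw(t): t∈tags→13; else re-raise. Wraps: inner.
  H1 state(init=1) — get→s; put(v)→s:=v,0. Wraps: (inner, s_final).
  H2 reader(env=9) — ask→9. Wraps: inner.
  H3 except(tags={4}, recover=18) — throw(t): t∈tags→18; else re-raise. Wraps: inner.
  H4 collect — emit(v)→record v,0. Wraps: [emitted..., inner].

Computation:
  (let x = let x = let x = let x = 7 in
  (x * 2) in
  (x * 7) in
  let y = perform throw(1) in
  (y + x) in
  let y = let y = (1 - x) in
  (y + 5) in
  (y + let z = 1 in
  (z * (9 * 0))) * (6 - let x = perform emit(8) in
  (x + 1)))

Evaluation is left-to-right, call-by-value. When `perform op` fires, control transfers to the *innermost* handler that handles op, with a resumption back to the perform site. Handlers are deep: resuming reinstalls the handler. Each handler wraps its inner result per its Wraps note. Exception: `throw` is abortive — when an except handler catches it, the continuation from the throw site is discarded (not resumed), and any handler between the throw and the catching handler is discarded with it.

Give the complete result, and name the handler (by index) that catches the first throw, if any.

Step-by-step:
throw(1) @ H0 caught ⇒ 13
H1 returns (13, 1)
H2 returns (13, 1)
H3 returns (13, 1)
H4 returns [(13, 1)]
= [(13, 1)]

Answer: [(13, 1)] ; first throw caught by: H0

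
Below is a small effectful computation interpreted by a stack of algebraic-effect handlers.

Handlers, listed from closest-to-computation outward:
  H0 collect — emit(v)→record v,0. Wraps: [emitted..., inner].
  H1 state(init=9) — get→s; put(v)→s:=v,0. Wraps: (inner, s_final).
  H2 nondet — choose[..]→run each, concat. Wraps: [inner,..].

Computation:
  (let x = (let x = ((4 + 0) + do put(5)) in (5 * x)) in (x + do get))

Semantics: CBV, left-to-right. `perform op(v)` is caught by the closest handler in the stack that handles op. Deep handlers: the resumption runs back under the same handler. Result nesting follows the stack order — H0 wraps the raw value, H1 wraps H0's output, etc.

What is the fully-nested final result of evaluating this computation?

Answer: [([25], 5)]

Step-by-step:
put(5) @ H1 ⇒ s:=5
get @ H1 ⇒ 5
H0 returns [25]
H1 returns ([25], 5)
H2 returns [([25], 5)]
= [([25], 5)]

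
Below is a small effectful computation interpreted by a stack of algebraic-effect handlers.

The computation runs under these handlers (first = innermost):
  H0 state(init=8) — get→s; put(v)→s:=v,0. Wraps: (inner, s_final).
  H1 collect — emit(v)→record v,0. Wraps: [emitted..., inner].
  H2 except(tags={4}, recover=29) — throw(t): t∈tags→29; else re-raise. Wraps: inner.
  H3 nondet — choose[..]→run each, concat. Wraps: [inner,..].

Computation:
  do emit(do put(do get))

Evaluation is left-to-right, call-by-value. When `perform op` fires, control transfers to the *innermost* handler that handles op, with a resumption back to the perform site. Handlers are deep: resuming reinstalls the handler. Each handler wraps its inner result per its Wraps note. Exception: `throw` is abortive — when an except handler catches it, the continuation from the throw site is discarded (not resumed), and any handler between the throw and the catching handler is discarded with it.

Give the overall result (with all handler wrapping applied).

Evaluation trace:
get @ H0 ⇒ 8
put(8) @ H0 ⇒ s:=8
emit(0) @ H1 ⇒ out+=0
H0 returns (0, 8)
H1 returns [0, (0, 8)]
H2 returns [0, (0, 8)]
H3 returns [[0, (0, 8)]]
= [[0, (0, 8)]]

Answer: [[0, (0, 8)]]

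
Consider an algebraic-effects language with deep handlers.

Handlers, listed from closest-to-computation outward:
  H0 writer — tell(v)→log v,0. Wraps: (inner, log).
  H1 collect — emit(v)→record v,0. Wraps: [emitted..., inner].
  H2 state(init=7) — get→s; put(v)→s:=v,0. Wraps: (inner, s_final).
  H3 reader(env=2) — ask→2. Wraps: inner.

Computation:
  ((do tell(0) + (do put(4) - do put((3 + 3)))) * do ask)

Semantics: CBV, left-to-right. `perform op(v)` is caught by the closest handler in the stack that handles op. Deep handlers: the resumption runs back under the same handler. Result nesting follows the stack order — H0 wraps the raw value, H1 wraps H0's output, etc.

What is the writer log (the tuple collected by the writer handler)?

Answer: (0)

Working:
tell(0) @ H0 ⇒ log+=0
put(4) @ H2 ⇒ s:=4
put(6) @ H2 ⇒ s:=6
ask @ H3 ⇒ 2
H0 returns (0, (0))
H1 returns [(0, (0))]
H2 returns ([(0, (0))], 6)
H3 returns ([(0, (0))], 6)
= ([(0, (0))], 6)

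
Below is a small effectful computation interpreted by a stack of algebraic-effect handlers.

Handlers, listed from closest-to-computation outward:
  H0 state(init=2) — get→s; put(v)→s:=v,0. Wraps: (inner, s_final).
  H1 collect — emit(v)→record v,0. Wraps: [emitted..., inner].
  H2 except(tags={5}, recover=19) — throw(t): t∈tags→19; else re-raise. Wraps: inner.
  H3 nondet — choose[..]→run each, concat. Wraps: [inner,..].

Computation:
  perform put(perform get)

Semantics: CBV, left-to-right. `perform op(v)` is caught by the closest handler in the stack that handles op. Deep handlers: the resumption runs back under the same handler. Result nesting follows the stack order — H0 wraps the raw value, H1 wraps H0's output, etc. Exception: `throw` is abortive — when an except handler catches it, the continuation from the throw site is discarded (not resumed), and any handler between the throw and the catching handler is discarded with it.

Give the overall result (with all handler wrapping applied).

Answer: [[(0, 2)]]

Step-by-step:
get @ H0 ⇒ 2
put(2) @ H0 ⇒ s:=2
H0 returns (0, 2)
H1 returns [(0, 2)]
H2 returns [(0, 2)]
H3 returns [[(0, 2)]]
= [[(0, 2)]]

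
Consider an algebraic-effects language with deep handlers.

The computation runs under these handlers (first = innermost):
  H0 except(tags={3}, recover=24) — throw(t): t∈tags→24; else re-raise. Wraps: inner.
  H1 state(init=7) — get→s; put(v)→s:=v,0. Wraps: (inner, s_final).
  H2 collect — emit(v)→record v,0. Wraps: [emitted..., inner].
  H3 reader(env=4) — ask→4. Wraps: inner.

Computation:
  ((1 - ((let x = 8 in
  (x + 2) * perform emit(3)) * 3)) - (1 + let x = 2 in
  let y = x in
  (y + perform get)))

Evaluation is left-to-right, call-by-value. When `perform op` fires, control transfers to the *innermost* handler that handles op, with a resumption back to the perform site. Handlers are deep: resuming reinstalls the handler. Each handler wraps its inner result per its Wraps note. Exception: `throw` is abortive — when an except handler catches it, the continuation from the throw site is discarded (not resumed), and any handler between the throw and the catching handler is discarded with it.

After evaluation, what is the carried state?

Answer: 7

Working:
emit(3) @ H2 ⇒ out+=3
get @ H1 ⇒ 7
H0 returns -9
H1 returns (-9, 7)
H2 returns [3, (-9, 7)]
H3 returns [3, (-9, 7)]
= [3, (-9, 7)]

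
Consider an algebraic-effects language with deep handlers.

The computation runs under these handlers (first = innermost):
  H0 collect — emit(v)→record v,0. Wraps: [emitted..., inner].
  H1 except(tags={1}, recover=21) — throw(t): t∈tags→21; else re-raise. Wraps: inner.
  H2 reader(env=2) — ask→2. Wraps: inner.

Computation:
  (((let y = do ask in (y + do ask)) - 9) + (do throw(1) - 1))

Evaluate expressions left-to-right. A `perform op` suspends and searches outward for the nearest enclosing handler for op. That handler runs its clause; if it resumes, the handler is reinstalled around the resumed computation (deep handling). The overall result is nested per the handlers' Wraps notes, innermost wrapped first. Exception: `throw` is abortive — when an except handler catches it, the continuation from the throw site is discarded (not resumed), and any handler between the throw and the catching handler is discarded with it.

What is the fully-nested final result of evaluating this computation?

Answer: 21

Working:
ask @ H2 ⇒ 2
ask @ H2 ⇒ 2
throw(1) @ H1 caught ⇒ 21
H2 returns 21
= 21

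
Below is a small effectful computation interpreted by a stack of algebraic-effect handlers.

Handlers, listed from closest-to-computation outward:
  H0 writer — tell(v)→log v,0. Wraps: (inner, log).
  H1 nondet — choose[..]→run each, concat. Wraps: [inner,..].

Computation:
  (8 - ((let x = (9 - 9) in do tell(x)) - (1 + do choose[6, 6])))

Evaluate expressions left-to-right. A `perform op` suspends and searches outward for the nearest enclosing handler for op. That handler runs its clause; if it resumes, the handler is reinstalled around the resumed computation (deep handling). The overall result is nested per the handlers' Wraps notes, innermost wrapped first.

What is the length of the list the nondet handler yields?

Answer: 2

Working:
tell(0) @ H0 ⇒ log+=0
choose[6, 6] @ H1
  branch[0] choose=6:
    H0 returns (15, (0))
    H1 returns [(15, (0))]
  branch[1] choose=6:
    H0 returns (15, (0))
    H1 returns [(15, (0))]
= [(15, (0)), (15, (0))]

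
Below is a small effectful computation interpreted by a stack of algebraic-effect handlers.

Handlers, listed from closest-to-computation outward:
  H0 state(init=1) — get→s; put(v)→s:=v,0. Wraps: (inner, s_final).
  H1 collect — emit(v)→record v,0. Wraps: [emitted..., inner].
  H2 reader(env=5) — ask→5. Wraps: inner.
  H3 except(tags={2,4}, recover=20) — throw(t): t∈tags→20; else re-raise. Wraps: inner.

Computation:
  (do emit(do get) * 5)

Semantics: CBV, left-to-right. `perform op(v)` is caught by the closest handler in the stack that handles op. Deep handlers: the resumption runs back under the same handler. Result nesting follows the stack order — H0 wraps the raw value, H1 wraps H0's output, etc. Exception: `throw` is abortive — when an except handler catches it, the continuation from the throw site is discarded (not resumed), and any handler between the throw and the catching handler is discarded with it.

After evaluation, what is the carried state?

Evaluation trace:
get @ H0 ⇒ 1
emit(1) @ H1 ⇒ out+=1
H0 returns (0, 1)
H1 returns [1, (0, 1)]
H2 returns [1, (0, 1)]
H3 returns [1, (0, 1)]
= [1, (0, 1)]

Answer: 1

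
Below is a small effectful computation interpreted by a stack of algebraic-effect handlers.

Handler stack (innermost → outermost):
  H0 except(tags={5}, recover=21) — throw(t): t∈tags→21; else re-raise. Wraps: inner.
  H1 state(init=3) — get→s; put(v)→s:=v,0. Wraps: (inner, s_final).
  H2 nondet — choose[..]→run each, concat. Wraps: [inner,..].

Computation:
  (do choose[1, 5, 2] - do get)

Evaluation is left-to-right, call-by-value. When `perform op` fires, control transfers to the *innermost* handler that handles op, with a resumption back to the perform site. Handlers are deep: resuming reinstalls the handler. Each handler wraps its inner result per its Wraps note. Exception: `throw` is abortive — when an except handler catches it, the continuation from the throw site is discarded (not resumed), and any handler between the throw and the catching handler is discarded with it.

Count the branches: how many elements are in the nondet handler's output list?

Working:
choose[1, 5, 2] @ H2
  branch[0] choose=1:
    get @ H1 ⇒ 3
    H0 returns -2
    H1 returns (-2, 3)
    H2 returns [(-2, 3)]
  branch[1] choose=5:
    get @ H1 ⇒ 3
    H0 returns 2
    H1 returns (2, 3)
    H2 returns [(2, 3)]
  branch[2] choose=2:
    get @ H1 ⇒ 3
    H0 returns -1
    H1 returns (-1, 3)
    H2 returns [(-1, 3)]
= [(-2, 3), (2, 3), (-1, 3)]

Answer: 3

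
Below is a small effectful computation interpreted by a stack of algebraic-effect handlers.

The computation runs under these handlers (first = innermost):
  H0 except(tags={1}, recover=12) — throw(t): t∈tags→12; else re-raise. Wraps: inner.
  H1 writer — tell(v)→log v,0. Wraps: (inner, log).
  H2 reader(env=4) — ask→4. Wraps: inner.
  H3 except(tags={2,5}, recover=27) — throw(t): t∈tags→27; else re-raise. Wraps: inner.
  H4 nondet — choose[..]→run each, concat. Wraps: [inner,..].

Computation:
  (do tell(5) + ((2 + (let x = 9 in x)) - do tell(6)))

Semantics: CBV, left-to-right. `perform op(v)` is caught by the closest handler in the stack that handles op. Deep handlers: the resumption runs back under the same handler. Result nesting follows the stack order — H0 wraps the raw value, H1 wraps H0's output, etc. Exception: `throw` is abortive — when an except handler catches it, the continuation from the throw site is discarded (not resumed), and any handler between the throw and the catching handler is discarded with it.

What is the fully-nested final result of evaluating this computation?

Answer: [(11, (5, 6))]

Working:
tell(5) @ H1 ⇒ log+=5
tell(6) @ H1 ⇒ log+=6
H0 returns 11
H1 returns (11, (5, 6))
H2 returns (11, (5, 6))
H3 returns (11, (5, 6))
H4 returns [(11, (5, 6))]
= [(11, (5, 6))]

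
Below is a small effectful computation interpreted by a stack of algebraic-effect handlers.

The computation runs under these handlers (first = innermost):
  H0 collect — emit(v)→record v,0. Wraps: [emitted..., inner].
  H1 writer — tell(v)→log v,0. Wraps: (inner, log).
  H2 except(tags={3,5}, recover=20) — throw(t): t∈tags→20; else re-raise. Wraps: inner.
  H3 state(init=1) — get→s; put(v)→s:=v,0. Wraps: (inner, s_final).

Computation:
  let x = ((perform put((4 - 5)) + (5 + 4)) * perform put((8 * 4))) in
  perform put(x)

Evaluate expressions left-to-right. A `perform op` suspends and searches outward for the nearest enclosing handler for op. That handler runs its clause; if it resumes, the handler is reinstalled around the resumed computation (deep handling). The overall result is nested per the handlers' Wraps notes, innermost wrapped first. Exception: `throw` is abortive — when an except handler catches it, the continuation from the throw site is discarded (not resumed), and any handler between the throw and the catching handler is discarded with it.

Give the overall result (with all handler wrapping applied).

Answer: (([0], ()), 0)

Evaluation trace:
put(-1) @ H3 ⇒ s:=-1
put(32) @ H3 ⇒ s:=32
put(0) @ H3 ⇒ s:=0
H0 returns [0]
H1 returns ([0], ())
H2 returns ([0], ())
H3 returns (([0], ()), 0)
= (([0], ()), 0)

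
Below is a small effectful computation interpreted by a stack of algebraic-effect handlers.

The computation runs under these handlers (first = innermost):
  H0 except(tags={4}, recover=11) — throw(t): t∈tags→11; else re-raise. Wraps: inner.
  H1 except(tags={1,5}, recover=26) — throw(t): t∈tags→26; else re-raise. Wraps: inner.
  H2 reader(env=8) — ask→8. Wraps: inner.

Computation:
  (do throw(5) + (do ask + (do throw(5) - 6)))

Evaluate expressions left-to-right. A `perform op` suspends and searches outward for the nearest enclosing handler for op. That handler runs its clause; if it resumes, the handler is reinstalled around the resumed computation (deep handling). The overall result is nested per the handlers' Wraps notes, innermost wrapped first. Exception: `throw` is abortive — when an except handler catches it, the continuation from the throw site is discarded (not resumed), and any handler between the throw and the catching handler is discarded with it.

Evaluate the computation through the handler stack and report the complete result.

Answer: 26

Step-by-step:
throw(5) @ H0 re-raised
throw(5) @ H1 caught ⇒ 26
H2 returns 26
= 26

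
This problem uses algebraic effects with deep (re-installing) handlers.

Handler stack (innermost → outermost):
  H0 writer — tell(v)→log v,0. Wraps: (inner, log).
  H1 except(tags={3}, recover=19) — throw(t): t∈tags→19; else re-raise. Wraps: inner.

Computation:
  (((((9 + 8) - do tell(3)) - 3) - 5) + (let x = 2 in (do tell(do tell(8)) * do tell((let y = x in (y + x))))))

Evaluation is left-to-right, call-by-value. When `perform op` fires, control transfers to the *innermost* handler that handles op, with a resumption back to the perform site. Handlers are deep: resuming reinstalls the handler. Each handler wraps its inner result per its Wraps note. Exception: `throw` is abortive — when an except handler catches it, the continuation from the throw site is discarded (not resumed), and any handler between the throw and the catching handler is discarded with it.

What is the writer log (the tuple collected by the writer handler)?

Working:
tell(3) @ H0 ⇒ log+=3
tell(8) @ H0 ⇒ log+=8
tell(0) @ H0 ⇒ log+=0
tell(4) @ H0 ⇒ log+=4
H0 returns (9, (3, 8, 0, 4))
H1 returns (9, (3, 8, 0, 4))
= (9, (3, 8, 0, 4))

Answer: (3, 8, 0, 4)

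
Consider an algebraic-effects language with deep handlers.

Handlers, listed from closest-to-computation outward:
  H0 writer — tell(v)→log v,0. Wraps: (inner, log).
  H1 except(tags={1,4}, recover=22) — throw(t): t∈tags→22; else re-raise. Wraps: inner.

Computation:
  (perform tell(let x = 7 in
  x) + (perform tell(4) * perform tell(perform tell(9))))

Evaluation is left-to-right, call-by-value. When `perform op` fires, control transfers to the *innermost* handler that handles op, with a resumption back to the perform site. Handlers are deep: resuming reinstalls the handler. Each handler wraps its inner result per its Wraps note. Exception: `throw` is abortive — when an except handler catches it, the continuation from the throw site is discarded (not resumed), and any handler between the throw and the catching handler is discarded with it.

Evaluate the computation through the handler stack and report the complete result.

Working:
tell(7) @ H0 ⇒ log+=7
tell(4) @ H0 ⇒ log+=4
tell(9) @ H0 ⇒ log+=9
tell(0) @ H0 ⇒ log+=0
H0 returns (0, (7, 4, 9, 0))
H1 returns (0, (7, 4, 9, 0))
= (0, (7, 4, 9, 0))

Answer: (0, (7, 4, 9, 0))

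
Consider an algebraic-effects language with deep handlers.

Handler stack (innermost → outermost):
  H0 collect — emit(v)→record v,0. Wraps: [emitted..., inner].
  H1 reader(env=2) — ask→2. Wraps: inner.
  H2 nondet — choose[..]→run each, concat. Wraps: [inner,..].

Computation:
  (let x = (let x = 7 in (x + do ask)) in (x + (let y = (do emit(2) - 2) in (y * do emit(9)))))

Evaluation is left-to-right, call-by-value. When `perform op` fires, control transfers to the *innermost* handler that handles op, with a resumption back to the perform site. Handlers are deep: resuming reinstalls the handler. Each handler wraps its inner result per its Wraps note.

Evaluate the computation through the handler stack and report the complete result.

Answer: [[2, 9, 9]]

Working:
ask @ H1 ⇒ 2
emit(2) @ H0 ⇒ out+=2
emit(9) @ H0 ⇒ out+=9
H0 returns [2, 9, 9]
H1 returns [2, 9, 9]
H2 returns [[2, 9, 9]]
= [[2, 9, 9]]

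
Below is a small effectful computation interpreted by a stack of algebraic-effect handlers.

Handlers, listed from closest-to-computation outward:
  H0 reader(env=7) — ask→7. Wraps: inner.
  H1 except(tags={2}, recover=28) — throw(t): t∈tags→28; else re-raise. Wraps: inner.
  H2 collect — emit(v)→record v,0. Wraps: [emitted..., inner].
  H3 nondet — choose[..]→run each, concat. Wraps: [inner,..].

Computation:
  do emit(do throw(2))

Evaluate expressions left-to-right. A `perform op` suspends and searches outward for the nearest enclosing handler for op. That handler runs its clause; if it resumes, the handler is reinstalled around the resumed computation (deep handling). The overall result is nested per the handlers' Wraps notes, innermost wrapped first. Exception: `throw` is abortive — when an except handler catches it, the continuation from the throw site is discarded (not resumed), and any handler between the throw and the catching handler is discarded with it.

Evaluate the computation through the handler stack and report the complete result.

Working:
throw(2) @ H1 caught ⇒ 28
H2 returns [28]
H3 returns [[28]]
= [[28]]

Answer: [[28]]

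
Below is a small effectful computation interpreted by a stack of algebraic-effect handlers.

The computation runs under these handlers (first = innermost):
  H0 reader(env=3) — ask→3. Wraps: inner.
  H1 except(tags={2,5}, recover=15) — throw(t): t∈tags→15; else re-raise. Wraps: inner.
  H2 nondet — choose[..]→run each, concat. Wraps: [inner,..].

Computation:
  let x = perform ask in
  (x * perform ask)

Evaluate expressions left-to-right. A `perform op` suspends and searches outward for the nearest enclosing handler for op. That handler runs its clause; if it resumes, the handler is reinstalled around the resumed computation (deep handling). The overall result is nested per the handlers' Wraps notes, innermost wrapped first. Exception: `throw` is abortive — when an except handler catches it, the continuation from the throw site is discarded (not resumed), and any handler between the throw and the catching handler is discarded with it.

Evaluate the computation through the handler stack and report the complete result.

Working:
ask @ H0 ⇒ 3
ask @ H0 ⇒ 3
H0 returns 9
H1 returns 9
H2 returns [9]
= [9]

Answer: [9]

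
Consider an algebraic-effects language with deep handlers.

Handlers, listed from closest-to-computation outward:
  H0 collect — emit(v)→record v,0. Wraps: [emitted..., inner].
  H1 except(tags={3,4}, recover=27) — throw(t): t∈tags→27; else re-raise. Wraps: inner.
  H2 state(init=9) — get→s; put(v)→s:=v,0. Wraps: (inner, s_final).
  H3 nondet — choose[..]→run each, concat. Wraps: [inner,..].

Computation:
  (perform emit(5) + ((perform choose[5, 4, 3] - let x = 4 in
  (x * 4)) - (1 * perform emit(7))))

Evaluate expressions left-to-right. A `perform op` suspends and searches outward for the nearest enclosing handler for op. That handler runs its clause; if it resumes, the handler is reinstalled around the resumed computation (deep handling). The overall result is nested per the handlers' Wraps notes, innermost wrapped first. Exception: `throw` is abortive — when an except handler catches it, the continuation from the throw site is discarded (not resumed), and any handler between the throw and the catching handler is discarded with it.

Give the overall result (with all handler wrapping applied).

Working:
emit(5) @ H0 ⇒ out+=5
choose[5, 4, 3] @ H3
  branch[0] choose=5:
    emit(7) @ H0 ⇒ out+=7
    H0 returns [5, 7, -11]
    H1 returns [5, 7, -11]
    H2 returns ([5, 7, -11], 9)
    H3 returns [([5, 7, -11], 9)]
  branch[1] choose=4:
    emit(7) @ H0 ⇒ out+=7
    H0 returns [5, 7, -12]
    H1 returns [5, 7, -12]
    H2 returns ([5, 7, -12], 9)
    H3 returns [([5, 7, -12], 9)]
  branch[2] choose=3:
    emit(7) @ H0 ⇒ out+=7
    H0 returns [5, 7, -13]
    H1 returns [5, 7, -13]
    H2 returns ([5, 7, -13], 9)
    H3 returns [([5, 7, -13], 9)]
= [([5, 7, -11], 9), ([5, 7, -12], 9), ([5, 7, -13], 9)]

Answer: [([5, 7, -11], 9), ([5, 7, -12], 9), ([5, 7, -13], 9)]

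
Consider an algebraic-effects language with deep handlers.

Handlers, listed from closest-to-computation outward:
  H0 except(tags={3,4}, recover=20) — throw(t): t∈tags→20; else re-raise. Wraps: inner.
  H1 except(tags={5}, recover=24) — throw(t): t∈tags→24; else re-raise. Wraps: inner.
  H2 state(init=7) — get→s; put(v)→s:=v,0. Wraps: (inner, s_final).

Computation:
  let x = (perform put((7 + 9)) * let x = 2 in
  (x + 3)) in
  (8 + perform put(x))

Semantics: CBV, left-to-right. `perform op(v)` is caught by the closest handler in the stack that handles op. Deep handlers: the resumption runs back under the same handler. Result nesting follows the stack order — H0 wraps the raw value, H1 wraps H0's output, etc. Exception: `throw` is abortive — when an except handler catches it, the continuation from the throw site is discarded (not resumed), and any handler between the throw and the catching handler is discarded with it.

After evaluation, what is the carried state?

Answer: 0

Step-by-step:
put(16) @ H2 ⇒ s:=16
put(0) @ H2 ⇒ s:=0
H0 returns 8
H1 returns 8
H2 returns (8, 0)
= (8, 0)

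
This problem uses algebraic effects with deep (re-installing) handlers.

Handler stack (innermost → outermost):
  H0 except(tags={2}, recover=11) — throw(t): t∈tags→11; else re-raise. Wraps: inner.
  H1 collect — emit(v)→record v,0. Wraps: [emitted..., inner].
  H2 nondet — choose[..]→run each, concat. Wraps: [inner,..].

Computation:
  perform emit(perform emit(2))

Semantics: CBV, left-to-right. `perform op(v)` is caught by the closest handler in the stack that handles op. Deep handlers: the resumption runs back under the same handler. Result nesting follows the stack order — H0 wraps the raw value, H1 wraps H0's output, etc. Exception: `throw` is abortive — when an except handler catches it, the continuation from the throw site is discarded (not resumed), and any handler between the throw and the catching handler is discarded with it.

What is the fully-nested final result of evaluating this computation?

Answer: [[2, 0, 0]]

Step-by-step:
emit(2) @ H1 ⇒ out+=2
emit(0) @ H1 ⇒ out+=0
H0 returns 0
H1 returns [2, 0, 0]
H2 returns [[2, 0, 0]]
= [[2, 0, 0]]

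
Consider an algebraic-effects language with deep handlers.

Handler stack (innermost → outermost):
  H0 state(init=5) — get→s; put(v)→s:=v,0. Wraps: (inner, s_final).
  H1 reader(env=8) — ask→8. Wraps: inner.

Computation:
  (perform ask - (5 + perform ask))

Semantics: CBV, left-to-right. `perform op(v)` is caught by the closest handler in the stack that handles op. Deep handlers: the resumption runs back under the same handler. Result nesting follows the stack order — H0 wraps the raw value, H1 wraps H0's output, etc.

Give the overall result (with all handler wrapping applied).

Answer: (-5, 5)

Evaluation trace:
ask @ H1 ⇒ 8
ask @ H1 ⇒ 8
H0 returns (-5, 5)
H1 returns (-5, 5)
= (-5, 5)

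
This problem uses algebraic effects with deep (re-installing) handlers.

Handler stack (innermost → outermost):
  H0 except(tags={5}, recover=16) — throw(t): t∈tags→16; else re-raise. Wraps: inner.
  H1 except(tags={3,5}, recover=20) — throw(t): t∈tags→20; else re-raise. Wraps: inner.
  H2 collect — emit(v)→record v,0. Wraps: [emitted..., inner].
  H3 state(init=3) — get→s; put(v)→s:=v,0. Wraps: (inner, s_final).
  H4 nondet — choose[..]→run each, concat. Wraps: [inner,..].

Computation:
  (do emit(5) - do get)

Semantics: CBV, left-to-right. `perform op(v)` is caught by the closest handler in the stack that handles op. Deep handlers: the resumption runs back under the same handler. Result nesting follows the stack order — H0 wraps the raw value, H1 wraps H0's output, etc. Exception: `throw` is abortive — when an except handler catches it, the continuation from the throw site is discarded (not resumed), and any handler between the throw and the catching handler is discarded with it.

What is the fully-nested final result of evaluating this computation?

Answer: [([5, -3], 3)]

Working:
emit(5) @ H2 ⇒ out+=5
get @ H3 ⇒ 3
H0 returns -3
H1 returns -3
H2 returns [5, -3]
H3 returns ([5, -3], 3)
H4 returns [([5, -3], 3)]
= [([5, -3], 3)]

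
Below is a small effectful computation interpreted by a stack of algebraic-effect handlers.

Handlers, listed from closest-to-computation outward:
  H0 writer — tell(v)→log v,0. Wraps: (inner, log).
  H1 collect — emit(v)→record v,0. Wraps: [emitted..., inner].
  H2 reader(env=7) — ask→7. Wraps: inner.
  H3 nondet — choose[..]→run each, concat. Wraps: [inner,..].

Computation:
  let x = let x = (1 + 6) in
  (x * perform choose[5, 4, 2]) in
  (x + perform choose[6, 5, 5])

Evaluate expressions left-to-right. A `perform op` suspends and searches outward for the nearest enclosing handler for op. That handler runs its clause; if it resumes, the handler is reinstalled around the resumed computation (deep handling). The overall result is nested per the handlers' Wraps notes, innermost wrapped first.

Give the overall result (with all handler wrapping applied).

Answer: [[(41, ())], [(40, ())], [(40, ())], [(34, ())], [(33, ())], [(33, ())], [(20, ())], [(19, ())], [(19, ())]]

Evaluation trace:
choose[5, 4, 2] @ H3
  branch[0] choose=5:
    choose[6, 5, 5] @ H3
      branch[0] choose=6:
        H0 returns (41, ())
        H1 returns [(41, ())]
        H2 returns [(41, ())]
        H3 returns [[(41, ())]]
      branch[1] choose=5:
        H0 returns (40, ())
        H1 returns [(40, ())]
        H2 returns [(40, ())]
        H3 returns [[(40, ())]]
      branch[2] choose=5:
        H0 returns (40, ())
        H1 returns [(40, ())]
        H2 returns [(40, ())]
        H3 returns [[(40, ())]]
  branch[1] choose=4:
    choose[6, 5, 5] @ H3
      branch[0] choose=6:
        H0 returns (34, ())
        H1 returns [(34, ())]
        H2 returns [(34, ())]
        H3 returns [[(34, ())]]
      branch[1] choose=5:
        H0 returns (33, ())
        H1 returns [(33, ())]
        H2 returns [(33, ())]
        H3 returns [[(33, ())]]
      branch[2] choose=5:
        H0 returns (33, ())
        H1 returns [(33, ())]
        H2 returns [(33, ())]
        H3 returns [[(33, ())]]
  branch[2] choose=2:
    choose[6, 5, 5] @ H3
      branch[0] choose=6:
        H0 returns (20, ())
        H1 returns [(20, ())]
        H2 returns [(20, ())]
        H3 returns [[(20, ())]]
      branch[1] choose=5:
        H0 returns (19, ())
        H1 returns [(19, ())]
        H2 returns [(19, ())]
        H3 returns [[(19, ())]]
      branch[2] choose=5:
        H0 returns (19, ())
        H1 returns [(19, ())]
        H2 returns [(19, ())]
        H3 returns [[(19, ())]]
= [[(41, ())], [(40, ())], [(40, ())], [(34, ())], [(33, ())], [(33, ())], [(20, ())], [(19, ())], [(19, ())]]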